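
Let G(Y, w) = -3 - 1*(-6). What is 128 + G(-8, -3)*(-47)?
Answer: -13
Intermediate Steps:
G(Y, w) = 3 (G(Y, w) = -3 + 6 = 3)
128 + G(-8, -3)*(-47) = 128 + 3*(-47) = 128 - 141 = -13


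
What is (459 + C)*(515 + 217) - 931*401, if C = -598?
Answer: -475079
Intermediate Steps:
(459 + C)*(515 + 217) - 931*401 = (459 - 598)*(515 + 217) - 931*401 = -139*732 - 373331 = -101748 - 373331 = -475079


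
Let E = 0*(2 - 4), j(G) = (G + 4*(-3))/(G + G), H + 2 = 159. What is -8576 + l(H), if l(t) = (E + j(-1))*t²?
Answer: 303285/2 ≈ 1.5164e+5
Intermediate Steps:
H = 157 (H = -2 + 159 = 157)
j(G) = (-12 + G)/(2*G) (j(G) = (G - 12)/((2*G)) = (-12 + G)*(1/(2*G)) = (-12 + G)/(2*G))
E = 0 (E = 0*(-2) = 0)
l(t) = 13*t²/2 (l(t) = (0 + (½)*(-12 - 1)/(-1))*t² = (0 + (½)*(-1)*(-13))*t² = (0 + 13/2)*t² = 13*t²/2)
-8576 + l(H) = -8576 + (13/2)*157² = -8576 + (13/2)*24649 = -8576 + 320437/2 = 303285/2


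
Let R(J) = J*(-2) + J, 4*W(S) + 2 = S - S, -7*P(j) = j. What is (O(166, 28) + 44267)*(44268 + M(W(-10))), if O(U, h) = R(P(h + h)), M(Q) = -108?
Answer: 1955184000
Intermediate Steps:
P(j) = -j/7
W(S) = -½ (W(S) = -½ + (S - S)/4 = -½ + (¼)*0 = -½ + 0 = -½)
R(J) = -J (R(J) = -2*J + J = -J)
O(U, h) = 2*h/7 (O(U, h) = -(-1)*(h + h)/7 = -(-1)*2*h/7 = -(-2)*h/7 = 2*h/7)
(O(166, 28) + 44267)*(44268 + M(W(-10))) = ((2/7)*28 + 44267)*(44268 - 108) = (8 + 44267)*44160 = 44275*44160 = 1955184000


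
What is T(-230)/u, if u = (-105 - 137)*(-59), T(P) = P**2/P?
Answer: -115/7139 ≈ -0.016109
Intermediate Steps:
T(P) = P
u = 14278 (u = -242*(-59) = 14278)
T(-230)/u = -230/14278 = -230*1/14278 = -115/7139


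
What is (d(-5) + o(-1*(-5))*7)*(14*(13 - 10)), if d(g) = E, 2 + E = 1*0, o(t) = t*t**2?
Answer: 36666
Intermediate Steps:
o(t) = t**3
E = -2 (E = -2 + 1*0 = -2 + 0 = -2)
d(g) = -2
(d(-5) + o(-1*(-5))*7)*(14*(13 - 10)) = (-2 + (-1*(-5))**3*7)*(14*(13 - 10)) = (-2 + 5**3*7)*(14*3) = (-2 + 125*7)*42 = (-2 + 875)*42 = 873*42 = 36666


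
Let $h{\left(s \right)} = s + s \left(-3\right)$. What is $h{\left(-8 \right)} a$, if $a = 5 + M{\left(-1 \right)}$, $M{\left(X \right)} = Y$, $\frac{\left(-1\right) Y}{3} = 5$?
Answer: $-160$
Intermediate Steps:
$h{\left(s \right)} = - 2 s$ ($h{\left(s \right)} = s - 3 s = - 2 s$)
$Y = -15$ ($Y = \left(-3\right) 5 = -15$)
$M{\left(X \right)} = -15$
$a = -10$ ($a = 5 - 15 = -10$)
$h{\left(-8 \right)} a = \left(-2\right) \left(-8\right) \left(-10\right) = 16 \left(-10\right) = -160$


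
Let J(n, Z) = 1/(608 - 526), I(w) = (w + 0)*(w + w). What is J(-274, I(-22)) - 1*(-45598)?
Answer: 3739037/82 ≈ 45598.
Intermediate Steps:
I(w) = 2*w² (I(w) = w*(2*w) = 2*w²)
J(n, Z) = 1/82
J(-274, I(-22)) - 1*(-45598) = 1/82 - 1*(-45598) = 1/82 + 45598 = 3739037/82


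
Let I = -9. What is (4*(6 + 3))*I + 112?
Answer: -212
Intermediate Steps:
(4*(6 + 3))*I + 112 = (4*(6 + 3))*(-9) + 112 = (4*9)*(-9) + 112 = 36*(-9) + 112 = -324 + 112 = -212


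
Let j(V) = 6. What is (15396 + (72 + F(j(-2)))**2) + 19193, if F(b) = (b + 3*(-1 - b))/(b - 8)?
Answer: 163637/4 ≈ 40909.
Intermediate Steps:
F(b) = (-3 - 2*b)/(-8 + b) (F(b) = (b + (-3 - 3*b))/(-8 + b) = (-3 - 2*b)/(-8 + b))
(15396 + (72 + F(j(-2)))**2) + 19193 = (15396 + (72 + (-3 - 2*6)/(-8 + 6))**2) + 19193 = (15396 + (72 + (-3 - 12)/(-2))**2) + 19193 = (15396 + (72 - 1/2*(-15))**2) + 19193 = (15396 + (72 + 15/2)**2) + 19193 = (15396 + (159/2)**2) + 19193 = (15396 + 25281/4) + 19193 = 86865/4 + 19193 = 163637/4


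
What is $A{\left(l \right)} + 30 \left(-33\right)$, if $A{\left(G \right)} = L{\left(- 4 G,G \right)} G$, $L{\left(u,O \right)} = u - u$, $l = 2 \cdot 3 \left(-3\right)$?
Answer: $-990$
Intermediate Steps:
$l = -18$ ($l = 6 \left(-3\right) = -18$)
$L{\left(u,O \right)} = 0$
$A{\left(G \right)} = 0$ ($A{\left(G \right)} = 0 G = 0$)
$A{\left(l \right)} + 30 \left(-33\right) = 0 + 30 \left(-33\right) = 0 - 990 = -990$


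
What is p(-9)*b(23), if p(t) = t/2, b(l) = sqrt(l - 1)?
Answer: -9*sqrt(22)/2 ≈ -21.107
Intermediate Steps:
b(l) = sqrt(-1 + l)
p(t) = t/2 (p(t) = t*(1/2) = t/2)
p(-9)*b(23) = ((1/2)*(-9))*sqrt(-1 + 23) = -9*sqrt(22)/2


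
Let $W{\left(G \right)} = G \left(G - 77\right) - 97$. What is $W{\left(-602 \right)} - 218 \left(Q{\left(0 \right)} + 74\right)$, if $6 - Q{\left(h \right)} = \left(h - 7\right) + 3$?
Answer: $390349$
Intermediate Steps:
$Q{\left(h \right)} = 10 - h$ ($Q{\left(h \right)} = 6 - \left(\left(h - 7\right) + 3\right) = 6 - \left(\left(-7 + h\right) + 3\right) = 6 - \left(-4 + h\right) = 10 - h$)
$W{\left(G \right)} = -97 + G \left(-77 + G\right)$ ($W{\left(G \right)} = G \left(-77 + G\right) - 97 = -97 + G \left(-77 + G\right)$)
$W{\left(-602 \right)} - 218 \left(Q{\left(0 \right)} + 74\right) = \left(-97 + \left(-602\right)^{2} - -46354\right) - 218 \left(\left(10 - 0\right) + 74\right) = \left(-97 + 362404 + 46354\right) - 218 \left(\left(10 + 0\right) + 74\right) = 408661 - 218 \left(10 + 74\right) = 408661 - 18312 = 390349$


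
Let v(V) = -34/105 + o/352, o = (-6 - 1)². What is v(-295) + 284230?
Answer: 10505133977/36960 ≈ 2.8423e+5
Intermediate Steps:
o = 49 (o = (-7)² = 49)
v(V) = -6823/36960 (v(V) = -34/105 + 49/352 = -6823/36960)
v(-295) + 284230 = -6823/36960 + 284230 = 10505133977/36960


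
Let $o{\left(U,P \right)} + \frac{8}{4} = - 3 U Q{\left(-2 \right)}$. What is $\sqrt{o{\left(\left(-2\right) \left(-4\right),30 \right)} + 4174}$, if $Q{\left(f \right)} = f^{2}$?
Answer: $2 \sqrt{1019} \approx 63.844$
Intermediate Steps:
$o{\left(U,P \right)} = -2 - 12 U$ ($o{\left(U,P \right)} = -2 + - 3 U \left(-2\right)^{2} = -2 + - 3 U 4 = -2 - 12 U$)
$\sqrt{o{\left(\left(-2\right) \left(-4\right),30 \right)} + 4174} = \sqrt{\left(-2 - 12 \left(\left(-2\right) \left(-4\right)\right)\right) + 4174} = \sqrt{\left(-2 - 96\right) + 4174} = \sqrt{-98 + 4174} = \sqrt{4076} = 2 \sqrt{1019}$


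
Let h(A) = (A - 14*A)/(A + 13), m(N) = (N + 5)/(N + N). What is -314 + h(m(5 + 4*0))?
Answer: -4409/14 ≈ -314.93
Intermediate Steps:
m(N) = (5 + N)/(2*N) (m(N) = (5 + N)/((2*N)) = (5 + N)*(1/(2*N)) = (5 + N)/(2*N))
h(A) = -13*A/(13 + A) (h(A) = (-13*A)/(13 + A) = -13*A/(13 + A))
-314 + h(m(5 + 4*0)) = -314 - 13*(5 + (5 + 4*0))/(2*(5 + 4*0))/(13 + (5 + (5 + 4*0))/(2*(5 + 4*0))) = -314 - 13*(5 + (5 + 0))/(2*(5 + 0))/(13 + (5 + (5 + 0))/(2*(5 + 0))) = -314 - 13*(½)*(5 + 5)/5/(13 + (½)*(5 + 5)/5) = -314 - 13*(½)*(⅕)*10/(13 + (½)*(⅕)*10) = -314 - 13*1/(13 + 1) = -314 - 13*1/14 = -314 - 13*1*1/14 = -314 - 13/14 = -4409/14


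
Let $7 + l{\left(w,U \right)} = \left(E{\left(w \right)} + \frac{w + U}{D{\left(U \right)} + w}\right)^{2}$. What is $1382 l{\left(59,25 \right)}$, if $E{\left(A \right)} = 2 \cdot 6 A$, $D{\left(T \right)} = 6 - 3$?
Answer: $\frac{668270761486}{961} \approx 6.9539 \cdot 10^{8}$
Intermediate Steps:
$D{\left(T \right)} = 3$
$E{\left(A \right)} = 12 A$
$l{\left(w,U \right)} = -7 + \left(12 w + \frac{U + w}{3 + w}\right)^{2}$ ($l{\left(w,U \right)} = -7 + \left(12 w + \frac{w + U}{3 + w}\right)^{2} = -7 + \left(12 w + \frac{U + w}{3 + w}\right)^{2}$)
$1382 l{\left(59,25 \right)} = 1382 \left(-7 + \frac{\left(25 + 12 \cdot 59^{2} + 37 \cdot 59\right)^{2}}{\left(3 + 59\right)^{2}}\right) = 1382 \left(-7 + \frac{\left(25 + 12 \cdot 3481 + 2183\right)^{2}}{3844}\right) = 1382 \left(-7 + \frac{\left(25 + 41772 + 2183\right)^{2}}{3844}\right) = 1382 \left(-7 + \frac{43980^{2}}{3844}\right) = 1382 \left(-7 + \frac{1}{3844} \cdot 1934240400\right) = 1382 \left(-7 + \frac{483560100}{961}\right) = 1382 \cdot \frac{483553373}{961} = \frac{668270761486}{961}$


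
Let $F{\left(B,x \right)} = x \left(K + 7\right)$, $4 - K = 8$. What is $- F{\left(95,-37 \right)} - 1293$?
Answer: $-1182$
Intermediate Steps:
$K = -4$ ($K = 4 - 8 = -4$)
$F{\left(B,x \right)} = 3 x$ ($F{\left(B,x \right)} = x \left(-4 + 7\right) = x 3 = 3 x$)
$- F{\left(95,-37 \right)} - 1293 = - 3 \left(-37\right) - 1293 = \left(-1\right) \left(-111\right) - 1293 = 111 - 1293 = -1182$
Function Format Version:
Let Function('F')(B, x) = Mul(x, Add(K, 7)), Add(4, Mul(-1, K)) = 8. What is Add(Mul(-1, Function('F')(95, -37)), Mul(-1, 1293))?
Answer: -1182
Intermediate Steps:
K = -4 (K = Add(4, Mul(-1, 8)) = Add(4, -8) = -4)
Function('F')(B, x) = Mul(3, x) (Function('F')(B, x) = Mul(x, Add(-4, 7)) = Mul(x, 3) = Mul(3, x))
Add(Mul(-1, Function('F')(95, -37)), Mul(-1, 1293)) = Add(Mul(-1, Mul(3, -37)), Mul(-1, 1293)) = Add(Mul(-1, -111), -1293) = Add(111, -1293) = -1182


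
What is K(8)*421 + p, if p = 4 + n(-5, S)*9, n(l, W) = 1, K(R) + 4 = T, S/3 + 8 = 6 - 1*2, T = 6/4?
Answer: -2079/2 ≈ -1039.5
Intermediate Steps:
T = 3/2 (T = 6*(1/4) = 3/2 ≈ 1.5000)
S = -12 (S = -24 + 3*(6 - 1*2) = -24 + 3*(6 - 2) = -24 + 3*4 = -24 + 12 = -12)
K(R) = -5/2 (K(R) = -4 + 3/2 = -5/2)
p = 13 (p = 4 + 1*9 = 4 + 9 = 13)
K(8)*421 + p = -5/2*421 + 13 = -2105/2 + 13 = -2079/2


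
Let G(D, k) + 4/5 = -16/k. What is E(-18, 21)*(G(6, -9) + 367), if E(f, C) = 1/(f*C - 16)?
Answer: -16559/17730 ≈ -0.93395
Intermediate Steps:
G(D, k) = -4/5 - 16/k
E(f, C) = 1/(-16 + C*f) (E(f, C) = 1/(C*f - 16) = 1/(-16 + C*f))
E(-18, 21)*(G(6, -9) + 367) = ((-4/5 - 16/(-9)) + 367)/(-16 + 21*(-18)) = ((-4/5 - 16*(-1/9)) + 367)/(-16 - 378) = ((-4/5 + 16/9) + 367)/(-394) = -(44/45 + 367)/394 = -1/394*16559/45 = -16559/17730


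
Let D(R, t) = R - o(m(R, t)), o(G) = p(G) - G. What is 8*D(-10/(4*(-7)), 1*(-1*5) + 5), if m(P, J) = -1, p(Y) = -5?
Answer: 244/7 ≈ 34.857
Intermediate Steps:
o(G) = -5 - G
D(R, t) = 4 + R (D(R, t) = R - (-5 - 1*(-1)) = R - (-5 + 1) = R - 1*(-4) = R + 4 = 4 + R)
8*D(-10/(4*(-7)), 1*(-1*5) + 5) = 8*(4 - 10/(4*(-7))) = 8*(4 - 10/(-28)) = 8*(4 - 10*(-1/28)) = 8*(4 + 5/14) = 8*(61/14) = 244/7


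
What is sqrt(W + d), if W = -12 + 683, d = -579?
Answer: 2*sqrt(23) ≈ 9.5917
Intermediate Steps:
W = 671
sqrt(W + d) = sqrt(671 - 579) = sqrt(92) = 2*sqrt(23)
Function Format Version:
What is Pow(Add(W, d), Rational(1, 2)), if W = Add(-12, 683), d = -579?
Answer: Mul(2, Pow(23, Rational(1, 2))) ≈ 9.5917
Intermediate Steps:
W = 671
Pow(Add(W, d), Rational(1, 2)) = Pow(Add(671, -579), Rational(1, 2)) = Pow(92, Rational(1, 2)) = Mul(2, Pow(23, Rational(1, 2)))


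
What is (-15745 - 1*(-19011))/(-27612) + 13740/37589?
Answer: 128311603/518953734 ≈ 0.24725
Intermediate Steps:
(-15745 - 1*(-19011))/(-27612) + 13740/37589 = (-15745 + 19011)*(-1/27612) + 13740*(1/37589) = 3266*(-1/27612) + 13740/37589 = -1633/13806 + 13740/37589 = 128311603/518953734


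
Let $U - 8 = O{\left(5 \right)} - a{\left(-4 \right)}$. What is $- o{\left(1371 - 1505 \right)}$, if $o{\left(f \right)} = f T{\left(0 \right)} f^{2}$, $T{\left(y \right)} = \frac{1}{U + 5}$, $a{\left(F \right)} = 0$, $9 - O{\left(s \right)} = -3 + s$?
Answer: $\frac{601526}{5} \approx 1.2031 \cdot 10^{5}$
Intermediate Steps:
$O{\left(s \right)} = 12 - s$ ($O{\left(s \right)} = 9 - \left(-3 + s\right) = 12 - s$)
$U = 15$ ($U = 8 + \left(\left(12 - 5\right) - 0\right) = 8 + \left(\left(12 - 5\right) + 0\right) = 8 + \left(7 + 0\right) = 8 + 7 = 15$)
$T{\left(y \right)} = \frac{1}{20}$ ($T{\left(y \right)} = \frac{1}{15 + 5} = \frac{1}{20}$)
$o{\left(f \right)} = \frac{f^{3}}{20}$ ($o{\left(f \right)} = f \frac{1}{20} f^{2} = \frac{f}{20} f^{2} = \frac{f^{3}}{20}$)
$- o{\left(1371 - 1505 \right)} = - \frac{\left(1371 - 1505\right)^{3}}{20} = - \frac{\left(-134\right)^{3}}{20} = - \frac{-2406104}{20} = \left(-1\right) \left(- \frac{601526}{5}\right) = \frac{601526}{5}$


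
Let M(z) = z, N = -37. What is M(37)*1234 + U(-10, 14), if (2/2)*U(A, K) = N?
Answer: 45621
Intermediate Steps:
U(A, K) = -37
M(37)*1234 + U(-10, 14) = 37*1234 - 37 = 45658 - 37 = 45621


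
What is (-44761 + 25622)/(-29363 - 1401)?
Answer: 19139/30764 ≈ 0.62212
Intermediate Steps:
(-44761 + 25622)/(-29363 - 1401) = -19139/(-30764) = -19139*(-1/30764) = 19139/30764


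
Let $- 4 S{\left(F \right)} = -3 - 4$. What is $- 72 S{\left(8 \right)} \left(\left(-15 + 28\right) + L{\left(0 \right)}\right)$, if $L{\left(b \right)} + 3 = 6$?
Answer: $-2016$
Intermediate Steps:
$S{\left(F \right)} = \frac{7}{4}$ ($S{\left(F \right)} = - \frac{-3 - 4}{4} = \left(- \frac{1}{4}\right) \left(-7\right) = \frac{7}{4}$)
$L{\left(b \right)} = 3$ ($L{\left(b \right)} = -3 + 6 = 3$)
$- 72 S{\left(8 \right)} \left(\left(-15 + 28\right) + L{\left(0 \right)}\right) = \left(-72\right) \frac{7}{4} \left(\left(-15 + 28\right) + 3\right) = - 126 \left(13 + 3\right) = \left(-126\right) 16 = -2016$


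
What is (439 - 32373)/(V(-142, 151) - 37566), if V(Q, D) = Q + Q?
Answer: 15967/18925 ≈ 0.84370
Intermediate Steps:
V(Q, D) = 2*Q
(439 - 32373)/(V(-142, 151) - 37566) = (439 - 32373)/(2*(-142) - 37566) = -31934/(-284 - 37566) = -31934/(-37850) = -31934*(-1/37850) = 15967/18925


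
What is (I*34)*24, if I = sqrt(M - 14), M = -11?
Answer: 4080*I ≈ 4080.0*I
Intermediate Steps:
I = 5*I (I = sqrt(-11 - 14) = sqrt(-25) = 5*I ≈ 5.0*I)
(I*34)*24 = ((5*I)*34)*24 = (170*I)*24 = 4080*I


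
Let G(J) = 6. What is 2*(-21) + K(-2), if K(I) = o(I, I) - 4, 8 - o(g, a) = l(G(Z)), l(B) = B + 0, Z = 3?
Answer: -44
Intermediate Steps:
l(B) = B
o(g, a) = 2 (o(g, a) = 8 - 1*6 = 8 - 6 = 2)
K(I) = -2 (K(I) = 2 - 4 = -2)
2*(-21) + K(-2) = 2*(-21) - 2 = -42 - 2 = -44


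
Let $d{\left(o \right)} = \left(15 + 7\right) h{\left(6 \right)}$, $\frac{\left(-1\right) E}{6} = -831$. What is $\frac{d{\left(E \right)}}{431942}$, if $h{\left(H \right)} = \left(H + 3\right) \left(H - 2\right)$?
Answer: $\frac{396}{215971} \approx 0.0018336$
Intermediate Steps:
$E = 4986$ ($E = \left(-6\right) \left(-831\right) = 4986$)
$h{\left(H \right)} = \left(-2 + H\right) \left(3 + H\right)$ ($h{\left(H \right)} = \left(3 + H\right) \left(-2 + H\right) = \left(-2 + H\right) \left(3 + H\right)$)
$d{\left(o \right)} = 792$ ($d{\left(o \right)} = \left(15 + 7\right) \left(-6 + 6 + 6^{2}\right) = 22 \left(-6 + 6 + 36\right) = 22 \cdot 36 = 792$)
$\frac{d{\left(E \right)}}{431942} = \frac{792}{431942} = 792 \cdot \frac{1}{431942} = \frac{396}{215971}$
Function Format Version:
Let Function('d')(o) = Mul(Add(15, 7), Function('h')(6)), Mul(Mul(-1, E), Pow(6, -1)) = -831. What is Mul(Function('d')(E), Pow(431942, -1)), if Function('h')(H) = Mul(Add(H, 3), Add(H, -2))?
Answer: Rational(396, 215971) ≈ 0.0018336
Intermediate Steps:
E = 4986 (E = Mul(-6, -831) = 4986)
Function('h')(H) = Mul(Add(-2, H), Add(3, H)) (Function('h')(H) = Mul(Add(3, H), Add(-2, H)) = Mul(Add(-2, H), Add(3, H)))
Function('d')(o) = 792 (Function('d')(o) = Mul(Add(15, 7), Add(-6, 6, Pow(6, 2))) = Mul(22, Add(-6, 6, 36)) = Mul(22, 36) = 792)
Mul(Function('d')(E), Pow(431942, -1)) = Mul(792, Pow(431942, -1)) = Mul(792, Rational(1, 431942)) = Rational(396, 215971)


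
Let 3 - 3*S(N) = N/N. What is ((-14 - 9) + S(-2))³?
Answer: -300763/27 ≈ -11139.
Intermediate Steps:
S(N) = ⅔ (S(N) = 1 - N/(3*N) = 1 - ⅓*1 = 1 - ⅓ = ⅔)
((-14 - 9) + S(-2))³ = ((-14 - 9) + ⅔)³ = (-23 + ⅔)³ = (-67/3)³ = -300763/27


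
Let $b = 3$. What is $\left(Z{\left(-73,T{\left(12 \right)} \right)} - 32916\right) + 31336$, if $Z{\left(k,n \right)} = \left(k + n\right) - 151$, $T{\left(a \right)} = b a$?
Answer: $-1768$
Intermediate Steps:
$T{\left(a \right)} = 3 a$
$Z{\left(k,n \right)} = -151 + k + n$
$\left(Z{\left(-73,T{\left(12 \right)} \right)} - 32916\right) + 31336 = \left(\left(-151 - 73 + 3 \cdot 12\right) - 32916\right) + 31336 = \left(\left(-151 - 73 + 36\right) - 32916\right) + 31336 = \left(-188 - 32916\right) + 31336 = -33104 + 31336 = -1768$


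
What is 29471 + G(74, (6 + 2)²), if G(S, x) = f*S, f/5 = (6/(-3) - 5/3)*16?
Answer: 23293/3 ≈ 7764.3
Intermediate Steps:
f = -880/3 (f = 5*((6/(-3) - 5/3)*16) = 5*((6*(-⅓) - 5*⅓)*16) = 5*((-2 - 5/3)*16) = 5*(-11/3*16) = 5*(-176/3) = -880/3 ≈ -293.33)
G(S, x) = -880*S/3
29471 + G(74, (6 + 2)²) = 29471 - 880/3*74 = 29471 - 65120/3 = 23293/3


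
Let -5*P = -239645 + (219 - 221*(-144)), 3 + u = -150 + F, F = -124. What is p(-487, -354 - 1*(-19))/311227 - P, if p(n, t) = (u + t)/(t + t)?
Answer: -4328960292512/104261045 ≈ -41520.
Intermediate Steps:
u = -277 (u = -3 + (-150 - 124) = -3 - 274 = -277)
p(n, t) = (-277 + t)/(2*t) (p(n, t) = (-277 + t)/(t + t) = (-277 + t)/((2*t)) = (-277 + t)*(1/(2*t)) = (-277 + t)/(2*t))
P = 207602/5 (P = -(-239645 + (219 - 221*(-144)))/5 = -(-239645 + (219 + 31824))/5 = -(-239645 + 32043)/5 = -1/5*(-207602) = 207602/5 ≈ 41520.)
p(-487, -354 - 1*(-19))/311227 - P = ((-277 + (-354 - 1*(-19)))/(2*(-354 - 1*(-19))))/311227 - 1*207602/5 = ((-277 + (-354 + 19))/(2*(-354 + 19)))*(1/311227) - 207602/5 = ((1/2)*(-277 - 335)/(-335))*(1/311227) - 207602/5 = ((1/2)*(-1/335)*(-612))*(1/311227) - 207602/5 = (306/335)*(1/311227) - 207602/5 = 306/104261045 - 207602/5 = -4328960292512/104261045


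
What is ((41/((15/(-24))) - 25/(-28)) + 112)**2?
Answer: 43837641/19600 ≈ 2236.6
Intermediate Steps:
((41/((15/(-24))) - 25/(-28)) + 112)**2 = ((41/((15*(-1/24))) - 25*(-1/28)) + 112)**2 = ((41/(-5/8) + 25/28) + 112)**2 = ((41*(-8/5) + 25/28) + 112)**2 = ((-328/5 + 25/28) + 112)**2 = (-9059/140 + 112)**2 = (6621/140)**2 = 43837641/19600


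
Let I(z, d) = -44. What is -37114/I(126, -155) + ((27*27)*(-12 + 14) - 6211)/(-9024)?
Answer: 7616497/9024 ≈ 844.03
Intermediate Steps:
-37114/I(126, -155) + ((27*27)*(-12 + 14) - 6211)/(-9024) = -37114/(-44) + ((27*27)*(-12 + 14) - 6211)/(-9024) = -37114*(-1/44) + (729*2 - 6211)*(-1/9024) = 1687/2 + (1458 - 6211)*(-1/9024) = 1687/2 - 4753*(-1/9024) = 1687/2 + 4753/9024 = 7616497/9024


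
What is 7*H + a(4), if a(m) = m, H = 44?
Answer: 312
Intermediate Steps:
7*H + a(4) = 7*44 + 4 = 308 + 4 = 312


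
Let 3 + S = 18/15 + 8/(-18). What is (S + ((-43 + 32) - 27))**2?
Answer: 3279721/2025 ≈ 1619.6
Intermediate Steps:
S = -101/45 (S = -3 + (18/15 + 8/(-18)) = -3 + (18*(1/15) + 8*(-1/18)) = -3 + (6/5 - 4/9) = -3 + 34/45 = -101/45 ≈ -2.2444)
(S + ((-43 + 32) - 27))**2 = (-101/45 + ((-43 + 32) - 27))**2 = (-101/45 + (-11 - 27))**2 = (-101/45 - 38)**2 = (-1811/45)**2 = 3279721/2025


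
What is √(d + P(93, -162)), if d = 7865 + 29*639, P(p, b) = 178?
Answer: √26574 ≈ 163.02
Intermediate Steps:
d = 26396 (d = 7865 + 18531 = 26396)
√(d + P(93, -162)) = √(26396 + 178) = √26574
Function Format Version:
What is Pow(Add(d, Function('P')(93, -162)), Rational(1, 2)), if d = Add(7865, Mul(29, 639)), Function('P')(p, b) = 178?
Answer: Pow(26574, Rational(1, 2)) ≈ 163.02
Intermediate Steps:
d = 26396 (d = Add(7865, 18531) = 26396)
Pow(Add(d, Function('P')(93, -162)), Rational(1, 2)) = Pow(Add(26396, 178), Rational(1, 2)) = Pow(26574, Rational(1, 2))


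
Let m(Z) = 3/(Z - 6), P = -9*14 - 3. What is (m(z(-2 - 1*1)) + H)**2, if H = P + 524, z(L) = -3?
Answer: 1401856/9 ≈ 1.5576e+5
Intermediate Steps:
P = -129 (P = -126 - 3 = -129)
H = 395 (H = -129 + 524 = 395)
m(Z) = 3/(-6 + Z)
(m(z(-2 - 1*1)) + H)**2 = (3/(-6 - 3) + 395)**2 = (3/(-9) + 395)**2 = (3*(-1/9) + 395)**2 = (-1/3 + 395)**2 = (1184/3)**2 = 1401856/9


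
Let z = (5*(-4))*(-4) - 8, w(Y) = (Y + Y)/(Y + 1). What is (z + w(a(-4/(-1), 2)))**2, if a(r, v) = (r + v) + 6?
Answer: 921600/169 ≈ 5453.3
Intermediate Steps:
a(r, v) = 6 + r + v
w(Y) = 2*Y/(1 + Y) (w(Y) = (2*Y)/(1 + Y) = 2*Y/(1 + Y))
z = 72 (z = -20*(-4) - 8 = 80 - 8 = 72)
(z + w(a(-4/(-1), 2)))**2 = (72 + 2*(6 - 4/(-1) + 2)/(1 + (6 - 4/(-1) + 2)))**2 = (72 + 2*(6 - 4*(-1) + 2)/(1 + (6 - 4*(-1) + 2)))**2 = (72 + 2*(6 + 4 + 2)/(1 + (6 + 4 + 2)))**2 = (72 + 2*12/(1 + 12))**2 = (72 + 2*12/13)**2 = (72 + 2*12*(1/13))**2 = (72 + 24/13)**2 = (960/13)**2 = 921600/169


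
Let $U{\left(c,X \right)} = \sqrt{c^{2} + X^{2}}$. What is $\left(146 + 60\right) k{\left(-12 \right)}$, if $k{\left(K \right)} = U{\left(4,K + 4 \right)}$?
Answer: $824 \sqrt{5} \approx 1842.5$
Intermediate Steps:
$U{\left(c,X \right)} = \sqrt{X^{2} + c^{2}}$
$k{\left(K \right)} = \sqrt{16 + \left(4 + K\right)^{2}}$ ($k{\left(K \right)} = \sqrt{\left(K + 4\right)^{2} + 4^{2}} = \sqrt{\left(4 + K\right)^{2} + 16} = \sqrt{16 + \left(4 + K\right)^{2}}$)
$\left(146 + 60\right) k{\left(-12 \right)} = \left(146 + 60\right) \sqrt{16 + \left(4 - 12\right)^{2}} = 206 \sqrt{16 + \left(-8\right)^{2}} = 206 \sqrt{16 + 64} = 206 \sqrt{80} = 206 \cdot 4 \sqrt{5} = 824 \sqrt{5}$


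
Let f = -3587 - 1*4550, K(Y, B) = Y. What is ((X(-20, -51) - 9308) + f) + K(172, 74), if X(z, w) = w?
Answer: -17324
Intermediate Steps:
f = -8137 (f = -3587 - 4550 = -8137)
((X(-20, -51) - 9308) + f) + K(172, 74) = ((-51 - 9308) - 8137) + 172 = (-9359 - 8137) + 172 = -17496 + 172 = -17324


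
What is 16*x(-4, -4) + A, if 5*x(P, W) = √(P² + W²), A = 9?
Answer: 9 + 64*√2/5 ≈ 27.102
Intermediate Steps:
x(P, W) = √(P² + W²)/5
16*x(-4, -4) + A = 16*(√((-4)² + (-4)²)/5) + 9 = 16*(√(16 + 16)/5) + 9 = 16*(√32/5) + 9 = 16*((4*√2)/5) + 9 = 16*(4*√2/5) + 9 = 64*√2/5 + 9 = 9 + 64*√2/5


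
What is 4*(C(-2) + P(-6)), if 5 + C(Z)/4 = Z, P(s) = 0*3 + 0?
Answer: -112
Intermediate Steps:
P(s) = 0 (P(s) = 0 + 0 = 0)
C(Z) = -20 + 4*Z
4*(C(-2) + P(-6)) = 4*((-20 + 4*(-2)) + 0) = 4*((-20 - 8) + 0) = 4*(-28 + 0) = 4*(-28) = -112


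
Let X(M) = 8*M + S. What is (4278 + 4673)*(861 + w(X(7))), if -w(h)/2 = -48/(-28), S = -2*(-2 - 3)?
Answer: 53732853/7 ≈ 7.6761e+6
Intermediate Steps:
S = 10 (S = -2*(-5) = 10)
X(M) = 10 + 8*M (X(M) = 8*M + 10 = 10 + 8*M)
w(h) = -24/7 (w(h) = -(-96)/(-28) = -(-96)*(-1)/28 = -2*12/7 = -24/7)
(4278 + 4673)*(861 + w(X(7))) = (4278 + 4673)*(861 - 24/7) = 8951*(6003/7) = 53732853/7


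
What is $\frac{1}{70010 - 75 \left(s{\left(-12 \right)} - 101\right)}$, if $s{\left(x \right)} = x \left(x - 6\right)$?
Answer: $\frac{1}{61385} \approx 1.6291 \cdot 10^{-5}$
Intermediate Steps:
$s{\left(x \right)} = x \left(-6 + x\right)$
$\frac{1}{70010 - 75 \left(s{\left(-12 \right)} - 101\right)} = \frac{1}{70010 - 75 \left(- 12 \left(-6 - 12\right) - 101\right)} = \frac{1}{70010 - 75 \left(\left(-12\right) \left(-18\right) - 101\right)} = \frac{1}{70010 - 75 \left(216 - 101\right)} = \frac{1}{70010 - 8625} = \frac{1}{61385}$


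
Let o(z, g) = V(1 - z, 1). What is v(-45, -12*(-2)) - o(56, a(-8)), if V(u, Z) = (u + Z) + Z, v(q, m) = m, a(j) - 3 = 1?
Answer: 77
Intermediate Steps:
a(j) = 4 (a(j) = 3 + 1 = 4)
V(u, Z) = u + 2*Z (V(u, Z) = (Z + u) + Z = u + 2*Z)
o(z, g) = 3 - z (o(z, g) = (1 - z) + 2*1 = (1 - z) + 2 = 3 - z)
v(-45, -12*(-2)) - o(56, a(-8)) = -12*(-2) - (3 - 1*56) = 24 - (3 - 56) = 24 - 1*(-53) = 24 + 53 = 77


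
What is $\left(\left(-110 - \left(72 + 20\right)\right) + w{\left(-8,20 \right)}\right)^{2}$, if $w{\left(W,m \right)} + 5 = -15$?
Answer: $49284$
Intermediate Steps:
$w{\left(W,m \right)} = -20$ ($w{\left(W,m \right)} = -5 - 15 = -20$)
$\left(\left(-110 - \left(72 + 20\right)\right) + w{\left(-8,20 \right)}\right)^{2} = \left(\left(-110 - \left(72 + 20\right)\right) - 20\right)^{2} = \left(\left(-110 - 92\right) - 20\right)^{2} = \left(-202 - 20\right)^{2} = \left(-222\right)^{2} = 49284$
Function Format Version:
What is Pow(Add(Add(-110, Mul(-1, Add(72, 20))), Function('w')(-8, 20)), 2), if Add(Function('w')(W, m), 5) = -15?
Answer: 49284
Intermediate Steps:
Function('w')(W, m) = -20 (Function('w')(W, m) = Add(-5, -15) = -20)
Pow(Add(Add(-110, Mul(-1, Add(72, 20))), Function('w')(-8, 20)), 2) = Pow(Add(Add(-110, Mul(-1, Add(72, 20))), -20), 2) = Pow(Add(Add(-110, Mul(-1, 92)), -20), 2) = Pow(Add(Add(-110, -92), -20), 2) = Pow(Add(-202, -20), 2) = Pow(-222, 2) = 49284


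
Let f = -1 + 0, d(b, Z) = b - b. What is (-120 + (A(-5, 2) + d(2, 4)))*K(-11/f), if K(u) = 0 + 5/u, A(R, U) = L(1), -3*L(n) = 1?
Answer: -1805/33 ≈ -54.697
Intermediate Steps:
d(b, Z) = 0
f = -1
L(n) = -1/3 (L(n) = -1/3*1 = -1/3)
A(R, U) = -1/3
K(u) = 5/u
(-120 + (A(-5, 2) + d(2, 4)))*K(-11/f) = (-120 + (-1/3 + 0))*(5/((-11/(-1)))) = (-120 - 1/3)*(5/((-11*(-1)))) = -1805/(3*11) = -361/3*5/11 = -1805/33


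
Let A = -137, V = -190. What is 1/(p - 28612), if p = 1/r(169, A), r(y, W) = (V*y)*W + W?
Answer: -4398933/125862270995 ≈ -3.4950e-5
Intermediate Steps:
r(y, W) = W - 190*W*y (r(y, W) = (-190*y)*W + W = -190*W*y + W = W - 190*W*y)
p = 1/4398933 (p = 1/(-137*(1 - 190*169)) = 1/(-137*(1 - 32110)) = 1/(-137*(-32109)) = 1/4398933 ≈ 2.2733e-7)
1/(p - 28612) = 1/(1/4398933 - 28612) = 1/(-125862270995/4398933) = -4398933/125862270995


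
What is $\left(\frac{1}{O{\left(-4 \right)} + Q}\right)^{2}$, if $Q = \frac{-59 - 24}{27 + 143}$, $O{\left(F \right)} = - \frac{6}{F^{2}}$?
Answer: $\frac{462400}{344569} \approx 1.342$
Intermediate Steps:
$O{\left(F \right)} = - \frac{6}{F^{2}}$
$Q = - \frac{83}{170} \approx -0.48824$
$\left(\frac{1}{O{\left(-4 \right)} + Q}\right)^{2} = \left(\frac{1}{- \frac{6}{16} - \frac{83}{170}}\right)^{2} = \left(\frac{1}{\left(-6\right) \frac{1}{16} - \frac{83}{170}}\right)^{2} = \left(\frac{1}{- \frac{3}{8} - \frac{83}{170}}\right)^{2} = \left(\frac{1}{- \frac{587}{680}}\right)^{2} = \left(- \frac{680}{587}\right)^{2} = \frac{462400}{344569}$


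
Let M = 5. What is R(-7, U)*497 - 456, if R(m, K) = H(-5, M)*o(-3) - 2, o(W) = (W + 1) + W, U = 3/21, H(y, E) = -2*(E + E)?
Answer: 48250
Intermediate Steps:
H(y, E) = -4*E
U = ⅐ (U = 3*(1/21) = ⅐ ≈ 0.14286)
o(W) = 1 + 2*W (o(W) = (1 + W) + W = 1 + 2*W)
R(m, K) = 98 (R(m, K) = (-4*5)*(1 + 2*(-3)) - 2 = -20*(1 - 6) - 2 = -20*(-5) - 2 = 100 - 2 = 98)
R(-7, U)*497 - 456 = 98*497 - 456 = 48706 - 456 = 48250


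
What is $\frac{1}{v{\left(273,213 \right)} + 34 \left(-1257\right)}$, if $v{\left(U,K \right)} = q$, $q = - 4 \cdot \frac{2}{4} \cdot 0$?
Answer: $- \frac{1}{42738} \approx -2.3398 \cdot 10^{-5}$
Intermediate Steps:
$q = 0$ ($q = - 4 \cdot 2 \cdot \frac{1}{4} \cdot 0 = \left(-4\right) \frac{1}{2} \cdot 0 = \left(-2\right) 0 = 0$)
$v{\left(U,K \right)} = 0$
$\frac{1}{v{\left(273,213 \right)} + 34 \left(-1257\right)} = \frac{1}{0 + 34 \left(-1257\right)} = \frac{1}{0 - 42738} = \frac{1}{-42738} = - \frac{1}{42738}$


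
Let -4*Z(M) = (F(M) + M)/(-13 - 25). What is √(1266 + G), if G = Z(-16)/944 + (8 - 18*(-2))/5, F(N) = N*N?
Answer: 151*√28103470/22420 ≈ 35.704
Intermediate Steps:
F(N) = N²
Z(M) = M/152 + M²/152 (Z(M) = -(M² + M)/(4*(-13 - 25)) = -(M + M²)/(4*(-38)) = -(M + M²)*(-1)/(4*38) = -(-M/38 - M²/38)/4 = M/152 + M²/152)
G = 394667/44840 (G = ((1/152)*(-16)*(1 - 16))/944 + (8 - 18*(-2))/5 = ((1/152)*(-16)*(-15))*(1/944) + (8 + 36)*(⅕) = (30/19)*(1/944) + 44*(⅕) = 15/8968 + 44/5 = 394667/44840 ≈ 8.8017)
√(1266 + G) = √(1266 + 394667/44840) = √(57162107/44840) = 151*√28103470/22420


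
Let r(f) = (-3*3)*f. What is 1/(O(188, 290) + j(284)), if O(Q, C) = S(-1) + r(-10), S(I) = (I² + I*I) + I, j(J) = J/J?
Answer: 1/92 ≈ 0.010870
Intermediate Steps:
j(J) = 1
S(I) = I + 2*I² (S(I) = (I² + I²) + I = 2*I² + I = I + 2*I²)
r(f) = -9*f
O(Q, C) = 91 (O(Q, C) = -(1 + 2*(-1)) - 9*(-10) = -(1 - 2) + 90 = -1*(-1) + 90 = 1 + 90 = 91)
1/(O(188, 290) + j(284)) = 1/(91 + 1) = 1/92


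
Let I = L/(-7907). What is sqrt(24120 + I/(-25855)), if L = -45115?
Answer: sqrt(40322723021304028849)/40887097 ≈ 155.31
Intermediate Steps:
I = 45115/7907 (I = -45115/(-7907) = -45115*(-1/7907) = 45115/7907 ≈ 5.7057)
sqrt(24120 + I/(-25855)) = sqrt(24120 + (45115/7907)/(-25855)) = sqrt(24120 + (45115/7907)*(-1/25855)) = sqrt(24120 - 9023/40887097) = sqrt(986196770617/40887097) = sqrt(40322723021304028849)/40887097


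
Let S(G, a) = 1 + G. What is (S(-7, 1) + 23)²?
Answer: 289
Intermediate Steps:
(S(-7, 1) + 23)² = ((1 - 7) + 23)² = (-6 + 23)² = 17² = 289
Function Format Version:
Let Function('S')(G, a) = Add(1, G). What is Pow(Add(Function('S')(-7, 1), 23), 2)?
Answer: 289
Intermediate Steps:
Pow(Add(Function('S')(-7, 1), 23), 2) = Pow(Add(Add(1, -7), 23), 2) = Pow(Add(-6, 23), 2) = Pow(17, 2) = 289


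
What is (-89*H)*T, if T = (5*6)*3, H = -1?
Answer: 8010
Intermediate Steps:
T = 90 (T = 30*3 = 90)
(-89*H)*T = -89*(-1)*90 = 89*90 = 8010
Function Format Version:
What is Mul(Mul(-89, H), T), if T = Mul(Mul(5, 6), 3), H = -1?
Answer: 8010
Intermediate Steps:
T = 90 (T = Mul(30, 3) = 90)
Mul(Mul(-89, H), T) = Mul(Mul(-89, -1), 90) = Mul(89, 90) = 8010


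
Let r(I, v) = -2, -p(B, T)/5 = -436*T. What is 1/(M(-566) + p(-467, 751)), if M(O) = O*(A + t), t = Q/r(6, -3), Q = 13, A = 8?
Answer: 1/1636331 ≈ 6.1112e-7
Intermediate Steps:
p(B, T) = 2180*T (p(B, T) = -(-2180)*T = 2180*T)
t = -13/2 (t = 13/(-2) = 13*(-½) = -13/2 ≈ -6.5000)
M(O) = 3*O/2 (M(O) = O*(8 - 13/2) = O*(3/2) = 3*O/2)
1/(M(-566) + p(-467, 751)) = 1/((3/2)*(-566) + 2180*751) = 1/(-849 + 1637180) = 1/1636331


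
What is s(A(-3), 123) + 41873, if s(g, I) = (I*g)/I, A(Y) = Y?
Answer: 41870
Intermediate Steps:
s(g, I) = g
s(A(-3), 123) + 41873 = -3 + 41873 = 41870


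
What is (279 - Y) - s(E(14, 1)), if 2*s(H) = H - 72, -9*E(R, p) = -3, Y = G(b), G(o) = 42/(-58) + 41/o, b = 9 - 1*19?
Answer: 139051/435 ≈ 319.66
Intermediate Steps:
b = -10 (b = 9 - 19 = -10)
G(o) = -21/29 + 41/o (G(o) = 42*(-1/58) + 41/o = -21/29 + 41/o)
Y = -1399/290 (Y = -21/29 + 41/(-10) = -21/29 + 41*(-⅒) = -21/29 - 41/10 = -1399/290 ≈ -4.8241)
E(R, p) = ⅓ (E(R, p) = -⅑*(-3) = ⅓)
s(H) = -36 + H/2 (s(H) = (H - 72)/2 = (-72 + H)/2 = -36 + H/2)
(279 - Y) - s(E(14, 1)) = (279 - 1*(-1399/290)) - (-36 + (½)*(⅓)) = (279 + 1399/290) - (-36 + ⅙) = 82309/290 - 1*(-215/6) = 82309/290 + 215/6 = 139051/435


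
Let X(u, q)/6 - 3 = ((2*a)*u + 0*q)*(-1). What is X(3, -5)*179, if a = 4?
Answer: -22554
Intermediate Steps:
X(u, q) = 18 - 48*u (X(u, q) = 18 + 6*(((2*4)*u + 0*q)*(-1)) = 18 + 6*((8*u + 0)*(-1)) = 18 + 6*((8*u)*(-1)) = 18 + 6*(-8*u) = 18 - 48*u)
X(3, -5)*179 = (18 - 48*3)*179 = (18 - 144)*179 = -126*179 = -22554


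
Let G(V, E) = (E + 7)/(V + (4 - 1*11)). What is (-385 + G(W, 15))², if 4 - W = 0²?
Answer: 1385329/9 ≈ 1.5393e+5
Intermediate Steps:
W = 4 (W = 4 - 1*0² = 4 - 1*0 = 4 + 0 = 4)
G(V, E) = (7 + E)/(-7 + V) (G(V, E) = (7 + E)/(V + (4 - 11)) = (7 + E)/(V - 7) = (7 + E)/(-7 + V))
(-385 + G(W, 15))² = (-385 + (7 + 15)/(-7 + 4))² = (-385 + 22/(-3))² = (-385 - ⅓*22)² = (-385 - 22/3)² = (-1177/3)² = 1385329/9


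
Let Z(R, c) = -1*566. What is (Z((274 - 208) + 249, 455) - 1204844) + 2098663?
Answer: 893253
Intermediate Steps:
Z(R, c) = -566
(Z((274 - 208) + 249, 455) - 1204844) + 2098663 = (-566 - 1204844) + 2098663 = -1205410 + 2098663 = 893253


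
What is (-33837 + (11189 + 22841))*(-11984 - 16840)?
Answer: -5563032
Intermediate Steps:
(-33837 + (11189 + 22841))*(-11984 - 16840) = (-33837 + 34030)*(-28824) = 193*(-28824) = -5563032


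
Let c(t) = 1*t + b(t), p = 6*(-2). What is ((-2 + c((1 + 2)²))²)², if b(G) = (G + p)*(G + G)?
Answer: 4879681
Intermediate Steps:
p = -12
b(G) = 2*G*(-12 + G) (b(G) = (G - 12)*(G + G) = (-12 + G)*(2*G) = 2*G*(-12 + G))
c(t) = t + 2*t*(-12 + t) (c(t) = 1*t + 2*t*(-12 + t) = t + 2*t*(-12 + t))
((-2 + c((1 + 2)²))²)² = ((-2 + (1 + 2)²*(-23 + 2*(1 + 2)²))²)² = ((-2 + 3²*(-23 + 2*3²))²)² = ((-2 + 9*(-23 + 2*9))²)² = ((-2 + 9*(-23 + 18))²)² = ((-2 + 9*(-5))²)² = ((-2 - 45)²)² = ((-47)²)² = 2209² = 4879681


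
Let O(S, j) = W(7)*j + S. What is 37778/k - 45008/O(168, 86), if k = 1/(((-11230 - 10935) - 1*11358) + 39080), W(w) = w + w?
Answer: 72006783426/343 ≈ 2.0993e+8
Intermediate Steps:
W(w) = 2*w
O(S, j) = S + 14*j (O(S, j) = (2*7)*j + S = 14*j + S = S + 14*j)
k = 1/5557 (k = 1/((-22165 - 11358) + 39080) = 1/(-33523 + 39080) = 1/5557 ≈ 0.00017995)
37778/k - 45008/O(168, 86) = 37778/(1/5557) - 45008/(168 + 14*86) = 37778*5557 - 45008/(168 + 1204) = 209932346 - 45008/1372 = 209932346 - 45008*1/1372 = 209932346 - 11252/343 = 72006783426/343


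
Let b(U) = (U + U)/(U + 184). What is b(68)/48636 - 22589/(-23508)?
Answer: 1922639759/2000836404 ≈ 0.96092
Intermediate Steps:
b(U) = 2*U/(184 + U) (b(U) = (2*U)/(184 + U) = 2*U/(184 + U))
b(68)/48636 - 22589/(-23508) = (2*68/(184 + 68))/48636 - 22589/(-23508) = (2*68/252)*(1/48636) - 22589*(-1/23508) = (2*68*(1/252))*(1/48636) + 22589/23508 = (34/63)*(1/48636) + 22589/23508 = 17/1532034 + 22589/23508 = 1922639759/2000836404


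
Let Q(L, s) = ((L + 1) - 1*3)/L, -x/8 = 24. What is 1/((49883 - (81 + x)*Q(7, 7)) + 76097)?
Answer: 7/882415 ≈ 7.9328e-6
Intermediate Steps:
x = -192 (x = -8*24 = -192)
Q(L, s) = (-2 + L)/L (Q(L, s) = ((1 + L) - 3)/L = (-2 + L)/L)
1/((49883 - (81 + x)*Q(7, 7)) + 76097) = 1/((49883 - (81 - 192)*(-2 + 7)/7) + 76097) = 1/((49883 - (-111)*(1/7)*5) + 76097) = 1/((49883 - (-111)*5/7) + 76097) = 1/((49883 - 1*(-555/7)) + 76097) = 1/((49883 + 555/7) + 76097) = 1/(349736/7 + 76097) = 1/(882415/7) = 7/882415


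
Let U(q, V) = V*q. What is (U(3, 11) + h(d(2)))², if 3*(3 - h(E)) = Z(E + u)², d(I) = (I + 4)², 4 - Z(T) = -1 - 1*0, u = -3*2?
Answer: 6889/9 ≈ 765.44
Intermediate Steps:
u = -6
Z(T) = 5 (Z(T) = 4 - (-1 - 1*0) = 4 - (-1 + 0) = 4 - 1*(-1) = 4 + 1 = 5)
d(I) = (4 + I)²
h(E) = -16/3 (h(E) = 3 - ⅓*5² = 3 - ⅓*25 = 3 - 25/3 = -16/3)
(U(3, 11) + h(d(2)))² = (11*3 - 16/3)² = (33 - 16/3)² = (83/3)² = 6889/9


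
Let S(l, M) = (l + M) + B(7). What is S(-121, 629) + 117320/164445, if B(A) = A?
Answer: 16961299/32889 ≈ 515.71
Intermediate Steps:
S(l, M) = 7 + M + l (S(l, M) = (l + M) + 7 = (M + l) + 7 = 7 + M + l)
S(-121, 629) + 117320/164445 = (7 + 629 - 121) + 117320/164445 = 515 + 117320*(1/164445) = 515 + 23464/32889 = 16961299/32889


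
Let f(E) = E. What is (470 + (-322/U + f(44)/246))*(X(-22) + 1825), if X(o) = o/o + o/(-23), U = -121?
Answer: 26882401960/31119 ≈ 8.6386e+5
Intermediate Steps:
X(o) = 1 - o/23 (X(o) = 1 + o*(-1/23) = 1 - o/23)
(470 + (-322/U + f(44)/246))*(X(-22) + 1825) = (470 + (-322/(-121) + 44/246))*((1 - 1/23*(-22)) + 1825) = (470 + (-322*(-1/121) + 44*(1/246)))*((1 + 22/23) + 1825) = (470 + (322/121 + 22/123))*(45/23 + 1825) = (470 + 42268/14883)*(42020/23) = (7037278/14883)*(42020/23) = 26882401960/31119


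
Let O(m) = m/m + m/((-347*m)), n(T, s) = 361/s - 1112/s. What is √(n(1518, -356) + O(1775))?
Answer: √11852061559/61766 ≈ 1.7626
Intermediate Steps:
n(T, s) = -751/s
O(m) = 346/347 (O(m) = 1 + m*(-1/(347*m)) = 1 - 1/347 = 346/347)
√(n(1518, -356) + O(1775)) = √(-751/(-356) + 346/347) = √(-751*(-1/356) + 346/347) = √(751/356 + 346/347) = √(383773/123532) = √11852061559/61766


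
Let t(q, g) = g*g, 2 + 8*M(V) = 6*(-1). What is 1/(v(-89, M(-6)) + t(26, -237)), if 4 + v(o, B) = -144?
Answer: 1/56021 ≈ 1.7850e-5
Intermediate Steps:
M(V) = -1 (M(V) = -¼ + (6*(-1))/8 = -¼ + (⅛)*(-6) = -¼ - ¾ = -1)
v(o, B) = -148 (v(o, B) = -4 - 144 = -148)
t(q, g) = g²
1/(v(-89, M(-6)) + t(26, -237)) = 1/(-148 + (-237)²) = 1/(-148 + 56169) = 1/56021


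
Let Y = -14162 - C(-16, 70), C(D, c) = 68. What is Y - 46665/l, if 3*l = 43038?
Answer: -22687805/1594 ≈ -14233.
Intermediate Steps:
l = 14346 (l = (⅓)*43038 = 14346)
Y = -14230 (Y = -14162 - 1*68 = -14162 - 68 = -14230)
Y - 46665/l = -14230 - 46665/14346 = -14230 - 1*5185/1594 = -14230 - 5185/1594 = -22687805/1594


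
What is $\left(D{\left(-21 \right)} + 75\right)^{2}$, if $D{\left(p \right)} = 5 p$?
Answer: $900$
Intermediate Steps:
$\left(D{\left(-21 \right)} + 75\right)^{2} = \left(5 \left(-21\right) + 75\right)^{2} = \left(-105 + 75\right)^{2} = \left(-30\right)^{2} = 900$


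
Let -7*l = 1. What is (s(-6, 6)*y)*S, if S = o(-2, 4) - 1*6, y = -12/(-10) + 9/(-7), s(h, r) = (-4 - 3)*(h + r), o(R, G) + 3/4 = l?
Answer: 0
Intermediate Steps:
l = -1/7 (l = -1/7*1 = -1/7 ≈ -0.14286)
o(R, G) = -25/28 (o(R, G) = -3/4 - 1/7 = -25/28)
s(h, r) = -7*h - 7*r (s(h, r) = -7*(h + r) = -7*h - 7*r)
y = -3/35 (y = -12*(-1/10) + 9*(-1/7) = 6/5 - 9/7 = -3/35 ≈ -0.085714)
S = -193/28 (S = -25/28 - 1*6 = -25/28 - 6 = -193/28 ≈ -6.8929)
(s(-6, 6)*y)*S = ((-7*(-6) - 7*6)*(-3/35))*(-193/28) = ((42 - 42)*(-3/35))*(-193/28) = (0*(-3/35))*(-193/28) = 0*(-193/28) = 0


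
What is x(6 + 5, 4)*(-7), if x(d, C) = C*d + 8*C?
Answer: -532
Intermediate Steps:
x(d, C) = 8*C + C*d
x(6 + 5, 4)*(-7) = (4*(8 + (6 + 5)))*(-7) = (4*(8 + 11))*(-7) = (4*19)*(-7) = 76*(-7) = -532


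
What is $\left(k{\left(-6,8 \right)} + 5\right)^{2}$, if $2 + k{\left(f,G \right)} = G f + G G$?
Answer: $361$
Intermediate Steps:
$k{\left(f,G \right)} = -2 + G^{2} + G f$ ($k{\left(f,G \right)} = -2 + \left(G f + G G\right) = -2 + \left(G f + G^{2}\right) = -2 + \left(G^{2} + G f\right) = -2 + G^{2} + G f$)
$\left(k{\left(-6,8 \right)} + 5\right)^{2} = \left(\left(-2 + 8^{2} + 8 \left(-6\right)\right) + 5\right)^{2} = \left(\left(-2 + 64 - 48\right) + 5\right)^{2} = \left(14 + 5\right)^{2} = 19^{2} = 361$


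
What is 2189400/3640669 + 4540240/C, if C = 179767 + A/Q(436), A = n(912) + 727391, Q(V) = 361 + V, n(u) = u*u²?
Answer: 7575034054737760/1642946940476921 ≈ 4.6106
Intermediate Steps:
n(u) = u³
A = 759277919 (A = 912³ + 727391 = 758550528 + 727391 = 759277919)
C = 902552218/797 (C = 179767 + 759277919/(361 + 436) = 179767 + 759277919/797 = 902552218/797 ≈ 1.1324e+6)
2189400/3640669 + 4540240/C = 2189400/3640669 + 4540240/(902552218/797) = 2189400*(1/3640669) + 4540240*(797/902552218) = 2189400/3640669 + 1809285640/451276109 = 7575034054737760/1642946940476921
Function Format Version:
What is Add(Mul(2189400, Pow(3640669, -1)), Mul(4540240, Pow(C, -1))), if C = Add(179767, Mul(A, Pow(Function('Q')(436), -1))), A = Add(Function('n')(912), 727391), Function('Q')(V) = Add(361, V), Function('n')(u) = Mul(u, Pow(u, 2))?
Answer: Rational(7575034054737760, 1642946940476921) ≈ 4.6106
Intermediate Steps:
Function('n')(u) = Pow(u, 3)
A = 759277919 (A = Add(Pow(912, 3), 727391) = Add(758550528, 727391) = 759277919)
C = Rational(902552218, 797) (C = Add(179767, Mul(759277919, Pow(Add(361, 436), -1))) = Add(179767, Mul(759277919, Pow(797, -1))) = Add(179767, Mul(759277919, Rational(1, 797))) = Add(179767, Rational(759277919, 797)) = Rational(902552218, 797) ≈ 1.1324e+6)
Add(Mul(2189400, Pow(3640669, -1)), Mul(4540240, Pow(C, -1))) = Add(Mul(2189400, Pow(3640669, -1)), Mul(4540240, Pow(Rational(902552218, 797), -1))) = Add(Mul(2189400, Rational(1, 3640669)), Mul(4540240, Rational(797, 902552218))) = Add(Rational(2189400, 3640669), Rational(1809285640, 451276109)) = Rational(7575034054737760, 1642946940476921)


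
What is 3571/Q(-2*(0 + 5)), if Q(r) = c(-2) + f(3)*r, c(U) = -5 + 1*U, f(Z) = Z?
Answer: -3571/37 ≈ -96.514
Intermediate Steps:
c(U) = -5 + U
Q(r) = -7 + 3*r (Q(r) = (-5 - 2) + 3*r = -7 + 3*r)
3571/Q(-2*(0 + 5)) = 3571/(-7 + 3*(-2*(0 + 5))) = 3571/(-7 + 3*(-2*5)) = 3571/(-7 + 3*(-10)) = 3571/(-7 - 30) = 3571/(-37) = 3571*(-1/37) = -3571/37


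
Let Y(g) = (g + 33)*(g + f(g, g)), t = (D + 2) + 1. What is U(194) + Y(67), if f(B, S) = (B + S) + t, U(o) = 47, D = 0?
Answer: 20447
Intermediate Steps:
t = 3 (t = (0 + 2) + 1 = 2 + 1 = 3)
f(B, S) = 3 + B + S (f(B, S) = (B + S) + 3 = 3 + B + S)
Y(g) = (3 + 3*g)*(33 + g) (Y(g) = (g + 33)*(g + (3 + g + g)) = (33 + g)*(g + (3 + 2*g)) = (33 + g)*(3 + 3*g) = (3 + 3*g)*(33 + g))
U(194) + Y(67) = 47 + (99 + 3*67² + 102*67) = 47 + (99 + 3*4489 + 6834) = 47 + (99 + 13467 + 6834) = 47 + 20400 = 20447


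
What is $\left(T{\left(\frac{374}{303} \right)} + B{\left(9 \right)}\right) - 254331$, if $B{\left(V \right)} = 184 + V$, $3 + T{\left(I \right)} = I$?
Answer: $- \frac{77004349}{303} \approx -2.5414 \cdot 10^{5}$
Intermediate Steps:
$T{\left(I \right)} = -3 + I$
$\left(T{\left(\frac{374}{303} \right)} + B{\left(9 \right)}\right) - 254331 = \left(\left(-3 + \frac{374}{303}\right) + \left(184 + 9\right)\right) - 254331 = \left(\left(-3 + 374 \cdot \frac{1}{303}\right) + 193\right) - 254331 = \left(\left(-3 + \frac{374}{303}\right) + 193\right) - 254331 = \left(- \frac{535}{303} + 193\right) - 254331 = \frac{57944}{303} - 254331 = - \frac{77004349}{303}$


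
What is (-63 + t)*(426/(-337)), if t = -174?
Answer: 100962/337 ≈ 299.59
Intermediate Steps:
(-63 + t)*(426/(-337)) = (-63 - 174)*(426/(-337)) = -100962*(-1)/337 = -237*(-426/337) = 100962/337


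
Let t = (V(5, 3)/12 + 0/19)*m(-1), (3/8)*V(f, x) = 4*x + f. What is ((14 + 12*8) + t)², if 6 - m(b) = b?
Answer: 1507984/81 ≈ 18617.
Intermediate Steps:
m(b) = 6 - b
V(f, x) = 8*f/3 + 32*x/3 (V(f, x) = 8*(4*x + f)/3 = 8*(f + 4*x)/3 = 8*f/3 + 32*x/3)
t = 238/9 (t = (((8/3)*5 + (32/3)*3)/12 + 0/19)*(6 - 1*(-1)) = ((40/3 + 32)*(1/12) + 0*(1/19))*(6 + 1) = ((136/3)*(1/12) + 0)*7 = (34/9 + 0)*7 = (34/9)*7 = 238/9 ≈ 26.444)
((14 + 12*8) + t)² = ((14 + 12*8) + 238/9)² = ((14 + 96) + 238/9)² = (110 + 238/9)² = (1228/9)² = 1507984/81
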